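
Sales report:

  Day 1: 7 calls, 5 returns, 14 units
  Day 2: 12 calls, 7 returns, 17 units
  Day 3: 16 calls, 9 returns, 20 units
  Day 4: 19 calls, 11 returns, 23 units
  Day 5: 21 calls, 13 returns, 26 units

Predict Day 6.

Calls — differences are 5, 4, 3, … (decreasing by 1 each time): 7, 12, 16, 19, 21 → 22.
Returns: +2 each step; 5, 7, 9, 11, 13 → 15.
Units: +3 each step; 14, 17, 20, 23, 26 → 29.
So the next line is 22 calls, 15 returns, 29 units.

22 calls, 15 returns, 29 units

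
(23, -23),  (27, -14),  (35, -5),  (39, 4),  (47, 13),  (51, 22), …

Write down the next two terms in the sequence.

(59, 31), (63, 40)

First value goes 23, 27, 35, 39, 47, 51 → 59 → 63 (alternating steps +4, +8, +4, +8, …).
Second value: +9 each step, so -23, -14, -5, 4, 13, 22 → 31 → 40.
Putting the parts together: (59, 31) and then (63, 40).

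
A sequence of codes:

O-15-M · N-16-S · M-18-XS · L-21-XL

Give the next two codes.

For the letter, letters move back 1 place in the alphabet: O, N, M, L → K → J.
Second component: differences are 1, 2, 3, … (increasing by 1 each time); 15, 16, 18, 21 → 25 → 30.
Size: runs backward through clothing sizes XS→XL, so M, S, XS, XL → L → M.
Putting the parts together: K-25-L and then J-30-M.

K-25-L, J-30-M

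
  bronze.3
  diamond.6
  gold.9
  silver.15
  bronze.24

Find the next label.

Rank: repeats bronze → diamond → gold → silver, so bronze, diamond, gold, silver, bronze → diamond.
Second component goes 3, 6, 9, 15, 24 → 39 (each term is the sum of the two before it).
So the next label is diamond.39.

diamond.39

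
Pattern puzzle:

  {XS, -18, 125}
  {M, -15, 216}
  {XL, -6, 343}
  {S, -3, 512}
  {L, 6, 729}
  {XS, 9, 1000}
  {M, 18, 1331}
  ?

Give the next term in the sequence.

Size: XS, M, XL, S, L, XS, M → XL (repeats XS → M → XL → S → L).
Second slot: alternating steps +3, +9, +3, +9, …, so -18, -15, -6, -3, 6, 9, 18 → 21.
Third slot: perfect cubes: 5³, 6³, 7³, …; 125, 216, 343, 512, 729, 1000, 1331 → 1728.
Putting it together: {XL, 21, 1728}.

{XL, 21, 1728}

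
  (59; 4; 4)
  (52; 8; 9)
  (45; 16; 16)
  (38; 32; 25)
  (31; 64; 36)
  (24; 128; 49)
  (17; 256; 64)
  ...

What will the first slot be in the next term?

First slot — −7 each step: 59, 52, 45, 38, 31, 24, 17 → 10.

10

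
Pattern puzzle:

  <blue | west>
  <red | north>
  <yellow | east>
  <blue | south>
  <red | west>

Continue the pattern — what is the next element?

<yellow | north>

Colour — repeats blue → red → yellow: blue, red, yellow, blue, red → yellow.
Direction — repeats west → north → east → south: west, north, east, south, west → north.
Putting it together: <yellow | north>.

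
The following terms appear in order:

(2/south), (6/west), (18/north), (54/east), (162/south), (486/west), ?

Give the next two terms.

First slot: 2, 6, 18, 54, 162, 486 → 1458 → 4374 (×3 each step).
Direction goes south, west, north, east, south, west → north → east (repeats south → west → north → east).
Putting the parts together: (1458/north) and then (4374/east).

(1458/north), (4374/east)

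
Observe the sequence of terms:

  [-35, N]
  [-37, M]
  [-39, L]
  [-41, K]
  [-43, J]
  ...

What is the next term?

First slot goes -35, -37, -39, -41, -43 → -45 (−2 each step).
Letter: letters move back 1 place in the alphabet, so N, M, L, K, J → I.
Combining the parts gives [-45, I].

[-45, I]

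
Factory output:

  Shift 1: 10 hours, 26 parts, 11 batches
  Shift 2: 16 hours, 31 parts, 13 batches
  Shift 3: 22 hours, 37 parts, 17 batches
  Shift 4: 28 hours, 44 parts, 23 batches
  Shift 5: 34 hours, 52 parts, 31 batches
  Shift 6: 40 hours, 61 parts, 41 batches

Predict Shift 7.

Hours goes 10, 16, 22, 28, 34, 40 → 46 (+6 each step).
Parts — differences are 5, 6, 7, … (increasing by 1 each time): 26, 31, 37, 44, 52, 61 → 71.
Batches — differences are 2, 4, 6, … (increasing by 2 each time): 11, 13, 17, 23, 31, 41 → 53.
So the next record is 46 hours, 71 parts, 53 batches.

46 hours, 71 parts, 53 batches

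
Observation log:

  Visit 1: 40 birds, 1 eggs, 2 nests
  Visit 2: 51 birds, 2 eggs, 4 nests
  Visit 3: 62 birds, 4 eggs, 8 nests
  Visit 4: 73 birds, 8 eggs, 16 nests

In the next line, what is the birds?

For the birds, +11 each step: 40, 51, 62, 73 → 84.
Eggs — ×2 each step: 1, 2, 4, 8 → 16.
Nests: 2, 4, 8, 16 → 32 (×2 each step).

84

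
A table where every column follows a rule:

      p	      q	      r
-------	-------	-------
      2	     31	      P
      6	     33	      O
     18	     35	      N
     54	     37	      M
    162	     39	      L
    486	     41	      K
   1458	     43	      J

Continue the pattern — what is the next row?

Column p: ×3 each step; 2, 6, 18, 54, 162, 486, 1458 → 4374.
For the column q, +2 each step: 31, 33, 35, 37, 39, 41, 43 → 45.
Column r: P, O, N, M, L, K, J → I (letters move back 1 place in the alphabet).
Putting it together: 4374  45  I.

4374  45  I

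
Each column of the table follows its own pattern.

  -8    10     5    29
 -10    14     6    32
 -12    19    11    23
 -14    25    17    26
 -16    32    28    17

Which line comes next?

-18  40  45  20

First component: −2 each step, so -8, -10, -12, -14, -16 → -18.
For the second component, differences are 4, 5, 6, … (increasing by 1 each time): 10, 14, 19, 25, 32 → 40.
Third component: 5, 6, 11, 17, 28 → 45 (each term is the sum of the two before it).
Fourth component — alternating steps +3, −9, +3, −9, …: 29, 32, 23, 26, 17 → 20.
Combining the parts gives -18  40  45  20.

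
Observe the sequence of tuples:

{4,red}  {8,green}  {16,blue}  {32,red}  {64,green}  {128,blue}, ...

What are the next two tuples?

{256,red}, {512,green}

For the first coordinate, ×2 each step: 4, 8, 16, 32, 64, 128 → 256 → 512.
Colour: red, green, blue, red, green, blue → red → green (repeats red → green → blue).
Putting the parts together: {256,red} and then {512,green}.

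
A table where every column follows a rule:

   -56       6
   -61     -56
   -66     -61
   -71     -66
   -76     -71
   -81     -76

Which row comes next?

-86  -81

First component: −5 each step; -56, -61, -66, -71, -76, -81 → -86.
Second component: always the previous value of the first component; 6, -56, -61, -66, -71, -76 → -81.
Putting it together: -86  -81.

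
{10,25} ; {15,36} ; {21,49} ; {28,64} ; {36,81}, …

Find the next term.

First coordinate goes 10, 15, 21, 28, 36 → 45 (differences are 5, 6, 7, … (increasing by 1 each time)).
Second coordinate: perfect squares: 5², 6², 7², …; 25, 36, 49, 64, 81 → 100.
Combining the parts gives {45,100}.

{45,100}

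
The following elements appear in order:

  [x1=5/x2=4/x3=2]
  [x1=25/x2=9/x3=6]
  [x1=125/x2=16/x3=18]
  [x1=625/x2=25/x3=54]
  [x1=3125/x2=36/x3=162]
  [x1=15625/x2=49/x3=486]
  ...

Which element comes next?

[x1=78125/x2=64/x3=1458]

X1 goes 5, 25, 125, 625, 3125, 15625 → 78125 (×5 each step).
X2: 4, 9, 16, 25, 36, 49 → 64 (perfect squares: 2², 3², 4², …).
X3: ×3 each step; 2, 6, 18, 54, 162, 486 → 1458.
So the next element is [x1=78125/x2=64/x3=1458].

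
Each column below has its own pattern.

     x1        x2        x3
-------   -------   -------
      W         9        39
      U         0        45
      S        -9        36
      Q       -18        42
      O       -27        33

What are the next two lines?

M  -36  39; K  -45  30

Column x1: letters move back 2 places in the alphabet, so W, U, S, Q, O → M → K.
Column x2: −9 each step, so 9, 0, -9, -18, -27 → -36 → -45.
Column x3 — alternating steps +6, −9, +6, −9, …: 39, 45, 36, 42, 33 → 39 → 30.
Putting the parts together: M  -36  39 and then K  -45  30.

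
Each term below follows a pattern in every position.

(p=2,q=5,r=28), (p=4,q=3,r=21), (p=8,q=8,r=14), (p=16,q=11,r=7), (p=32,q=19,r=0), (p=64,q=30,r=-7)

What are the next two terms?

P: 2, 4, 8, 16, 32, 64 → 128 → 256 (×2 each step).
Q: each term is the sum of the two before it, so 5, 3, 8, 11, 19, 30 → 49 → 79.
R goes 28, 21, 14, 7, 0, -7 → -14 → -21 (−7 each step).
Putting the parts together: (p=128,q=49,r=-14) and then (p=256,q=79,r=-21).

(p=128,q=49,r=-14), (p=256,q=79,r=-21)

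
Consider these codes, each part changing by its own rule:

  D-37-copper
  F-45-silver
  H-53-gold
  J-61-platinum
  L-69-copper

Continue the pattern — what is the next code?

N-77-silver

Letter: D, F, H, J, L → N (letters move forward 2 places in the alphabet).
For the second component, +8 each step: 37, 45, 53, 61, 69 → 77.
Metal goes copper, silver, gold, platinum, copper → silver (repeats copper → silver → gold → platinum).
Putting it together: N-77-silver.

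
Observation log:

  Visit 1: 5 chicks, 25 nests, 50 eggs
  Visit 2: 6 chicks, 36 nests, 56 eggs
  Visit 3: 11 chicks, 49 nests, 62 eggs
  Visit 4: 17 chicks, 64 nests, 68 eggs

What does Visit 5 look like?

Chicks — each term is the sum of the two before it: 5, 6, 11, 17 → 28.
For the nests, perfect squares: 5², 6², 7², …: 25, 36, 49, 64 → 81.
Eggs: +6 each step, so 50, 56, 62, 68 → 74.
Combining the parts gives 28 chicks, 81 nests, 74 eggs.

28 chicks, 81 nests, 74 eggs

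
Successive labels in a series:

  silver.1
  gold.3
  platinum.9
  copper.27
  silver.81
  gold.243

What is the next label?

platinum.729

Metal: silver, gold, platinum, copper, silver, gold → platinum (repeats silver → gold → platinum → copper).
For the second component, ×3 each step: 1, 3, 9, 27, 81, 243 → 729.
Putting it together: platinum.729.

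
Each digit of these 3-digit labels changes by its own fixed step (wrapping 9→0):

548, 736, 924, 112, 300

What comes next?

First digit: +2 each step, mod 10; 5, 7, 9, 1, 3 → 5.
For the second digit, −1 each step, mod 10: 4, 3, 2, 1, 0 → 9.
Third digit: 8, 6, 4, 2, 0 → 8 (−2 each step, mod 10).
Combining the parts gives 598.

598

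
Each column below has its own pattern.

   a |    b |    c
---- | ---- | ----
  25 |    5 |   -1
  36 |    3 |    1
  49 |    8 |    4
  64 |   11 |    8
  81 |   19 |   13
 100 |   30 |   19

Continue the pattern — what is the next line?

Column a goes 25, 36, 49, 64, 81, 100 → 121 (perfect squares: 5², 6², 7², …).
Column b: 5, 3, 8, 11, 19, 30 → 49 (each term is the sum of the two before it).
Column c: differences are 2, 3, 4, … (increasing by 1 each time); -1, 1, 4, 8, 13, 19 → 26.
Putting it together: 121  49  26.

121  49  26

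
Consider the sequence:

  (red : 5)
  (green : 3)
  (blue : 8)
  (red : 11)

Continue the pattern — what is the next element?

Colour: red, green, blue, red → green (repeats red → green → blue).
Second part — each term is the sum of the two before it: 5, 3, 8, 11 → 19.
So the next element is (green : 19).

(green : 19)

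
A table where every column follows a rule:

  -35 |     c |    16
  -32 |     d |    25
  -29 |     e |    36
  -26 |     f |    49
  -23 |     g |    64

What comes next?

-20  h  81

First component: +3 each step; -35, -32, -29, -26, -23 → -20.
Letter: letters move forward 1 place in the alphabet, so c, d, e, f, g → h.
Third component goes 16, 25, 36, 49, 64 → 81 (perfect squares: 4², 5², 6², …).
Putting it together: -20  h  81.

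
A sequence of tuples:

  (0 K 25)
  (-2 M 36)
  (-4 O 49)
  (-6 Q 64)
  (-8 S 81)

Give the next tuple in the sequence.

First entry — −2 each step: 0, -2, -4, -6, -8 → -10.
Letter: letters move forward 2 places in the alphabet; K, M, O, Q, S → U.
Third entry: perfect squares: 5², 6², 7², …; 25, 36, 49, 64, 81 → 100.
Putting it together: (-10 U 100).

(-10 U 100)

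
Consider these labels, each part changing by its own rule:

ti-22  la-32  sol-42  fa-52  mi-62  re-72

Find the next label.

do-82

Note: runs backward through the solfège scale do→ti, so ti, la, sol, fa, mi, re → do.
Second component goes 22, 32, 42, 52, 62, 72 → 82 (+10 each step).
Combining the parts gives do-82.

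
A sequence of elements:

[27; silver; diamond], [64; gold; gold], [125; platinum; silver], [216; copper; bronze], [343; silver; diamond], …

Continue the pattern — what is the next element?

[512; gold; gold]

First entry — perfect cubes: 3³, 4³, 5³, …: 27, 64, 125, 216, 343 → 512.
Metal goes silver, gold, platinum, copper, silver → gold (repeats silver → gold → platinum → copper).
For the rank, repeats diamond → gold → silver → bronze: diamond, gold, silver, bronze, diamond → gold.
Putting it together: [512; gold; gold].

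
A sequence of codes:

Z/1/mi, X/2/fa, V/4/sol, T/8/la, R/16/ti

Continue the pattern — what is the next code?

Letter goes Z, X, V, T, R → P (letters move back 2 places in the alphabet).
Second component — ×2 each step: 1, 2, 4, 8, 16 → 32.
Note goes mi, fa, sol, la, ti → do (runs through the solfège scale do→ti).
Combining the parts gives P/32/do.

P/32/do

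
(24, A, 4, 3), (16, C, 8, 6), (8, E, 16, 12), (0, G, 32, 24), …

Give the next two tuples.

(-8, I, 64, 48), (-16, K, 128, 96)

First component: −8 each step; 24, 16, 8, 0 → -8 → -16.
Letter: letters move forward 2 places in the alphabet; A, C, E, G → I → K.
Third component: ×2 each step; 4, 8, 16, 32 → 64 → 128.
Fourth component — ×2 each step: 3, 6, 12, 24 → 48 → 96.
So the next two tuples are (-8, I, 64, 48) and (-16, K, 128, 96).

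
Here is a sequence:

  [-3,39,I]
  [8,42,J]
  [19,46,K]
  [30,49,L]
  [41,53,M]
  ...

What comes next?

First slot goes -3, 8, 19, 30, 41 → 52 (+11 each step).
Second slot goes 39, 42, 46, 49, 53 → 56 (alternating steps +3, +4, +3, +4, …).
Letter: letters move forward 1 place in the alphabet, so I, J, K, L, M → N.
Combining the parts gives [52,56,N].

[52,56,N]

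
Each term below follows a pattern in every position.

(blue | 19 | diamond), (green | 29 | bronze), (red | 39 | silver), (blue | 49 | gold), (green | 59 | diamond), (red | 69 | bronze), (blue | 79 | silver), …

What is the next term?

Colour: blue, green, red, blue, green, red, blue → green (repeats blue → green → red).
Second part: +10 each step; 19, 29, 39, 49, 59, 69, 79 → 89.
Rank: repeats diamond → bronze → silver → gold, so diamond, bronze, silver, gold, diamond, bronze, silver → gold.
So the next term is (green | 89 | gold).

(green | 89 | gold)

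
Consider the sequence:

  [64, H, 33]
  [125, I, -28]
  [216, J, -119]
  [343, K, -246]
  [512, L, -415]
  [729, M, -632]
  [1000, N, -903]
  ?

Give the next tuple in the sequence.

[1331, O, -1234]

First coordinate goes 64, 125, 216, 343, 512, 729, 1000 → 1331 (perfect cubes: 4³, 5³, 6³, …).
Letter: H, I, J, K, L, M, N → O (letters move forward 1 place in the alphabet).
Third coordinate: together with the first coordinate always sums to 97, so 33, -28, -119, -246, -415, -632, -903 → -1234.
Putting it together: [1331, O, -1234].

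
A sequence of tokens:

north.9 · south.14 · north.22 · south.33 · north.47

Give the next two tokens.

For the direction, alternates north ↔ south: north, south, north, south, north → south → north.
Second component: differences are 5, 8, 11, … (increasing by 3 each time), so 9, 14, 22, 33, 47 → 64 → 84.
Putting the parts together: south.64 and then north.84.

south.64, north.84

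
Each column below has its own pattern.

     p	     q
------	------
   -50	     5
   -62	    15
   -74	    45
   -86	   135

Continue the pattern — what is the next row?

-98  405

Column p: −12 each step; -50, -62, -74, -86 → -98.
Column q: ×3 each step, so 5, 15, 45, 135 → 405.
Putting it together: -98  405.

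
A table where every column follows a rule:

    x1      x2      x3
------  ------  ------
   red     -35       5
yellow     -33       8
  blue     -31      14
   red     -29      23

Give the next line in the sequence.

Column x1 goes red, yellow, blue, red → yellow (repeats red → yellow → blue).
Column x2: -35, -33, -31, -29 → -27 (+2 each step).
Column x3: differences are 3, 6, 9, … (increasing by 3 each time), so 5, 8, 14, 23 → 35.
So the next line is yellow  -27  35.

yellow  -27  35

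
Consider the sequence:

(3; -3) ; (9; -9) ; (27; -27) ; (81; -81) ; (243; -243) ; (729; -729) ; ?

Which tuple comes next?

First part: ×3 each step; 3, 9, 27, 81, 243, 729 → 2187.
Second part — always the negative of the first part: -3, -9, -27, -81, -243, -729 → -2187.
So the next tuple is (2187; -2187).

(2187; -2187)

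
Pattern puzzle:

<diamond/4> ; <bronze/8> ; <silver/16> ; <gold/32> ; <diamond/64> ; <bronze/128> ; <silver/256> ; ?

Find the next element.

Rank: diamond, bronze, silver, gold, diamond, bronze, silver → gold (repeats diamond → bronze → silver → gold).
Second component: 4, 8, 16, 32, 64, 128, 256 → 512 (×2 each step).
Combining the parts gives <gold/512>.

<gold/512>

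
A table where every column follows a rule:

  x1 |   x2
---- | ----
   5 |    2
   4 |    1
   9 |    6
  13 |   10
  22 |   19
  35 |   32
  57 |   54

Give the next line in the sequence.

Column x1: 5, 4, 9, 13, 22, 35, 57 → 92 (each term is the sum of the two before it).
Column x2: always 3 less than the column x1, so 2, 1, 6, 10, 19, 32, 54 → 89.
Putting it together: 92  89.

92  89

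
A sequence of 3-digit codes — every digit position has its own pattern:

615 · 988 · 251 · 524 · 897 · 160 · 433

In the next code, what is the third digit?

6

For the third digit, +3 each step, mod 10: 5, 8, 1, 4, 7, 0, 3 → 6.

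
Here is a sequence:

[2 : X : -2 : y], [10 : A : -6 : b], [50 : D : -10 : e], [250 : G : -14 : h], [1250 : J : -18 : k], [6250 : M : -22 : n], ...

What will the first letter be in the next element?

P

First letter: letters move forward 3 places in the alphabet, wrapping Z→A, so X, A, D, G, J, M → P.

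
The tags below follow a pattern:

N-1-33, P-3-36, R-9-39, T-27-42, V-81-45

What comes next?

X-243-48

Letter — letters move forward 2 places in the alphabet: N, P, R, T, V → X.
Second component goes 1, 3, 9, 27, 81 → 243 (×3 each step).
Third component goes 33, 36, 39, 42, 45 → 48 (+3 each step).
So the next tag is X-243-48.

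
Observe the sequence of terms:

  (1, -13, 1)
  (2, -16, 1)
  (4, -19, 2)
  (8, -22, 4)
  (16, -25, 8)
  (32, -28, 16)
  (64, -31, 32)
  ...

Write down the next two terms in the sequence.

(128, -34, 64), (256, -37, 128)

First entry — ×2 each step: 1, 2, 4, 8, 16, 32, 64 → 128 → 256.
Second entry: -13, -16, -19, -22, -25, -28, -31 → -34 → -37 (−3 each step).
For the third entry, always the previous value of the first entry: 1, 1, 2, 4, 8, 16, 32 → 64 → 128.
So the next two terms are (128, -34, 64) and (256, -37, 128).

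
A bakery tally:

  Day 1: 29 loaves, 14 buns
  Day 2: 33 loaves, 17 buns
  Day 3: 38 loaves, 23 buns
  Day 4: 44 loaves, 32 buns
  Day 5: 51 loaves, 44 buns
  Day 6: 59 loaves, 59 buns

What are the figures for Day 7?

Loaves: differences are 4, 5, 6, … (increasing by 1 each time), so 29, 33, 38, 44, 51, 59 → 68.
Buns: 14, 17, 23, 32, 44, 59 → 77 (differences are 3, 6, 9, … (increasing by 3 each time)).
So the next line is 68 loaves, 77 buns.

68 loaves, 77 buns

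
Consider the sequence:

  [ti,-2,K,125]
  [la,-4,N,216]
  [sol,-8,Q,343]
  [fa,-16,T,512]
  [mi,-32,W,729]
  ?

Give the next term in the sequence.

Note: runs backward through the solfège scale do→ti; ti, la, sol, fa, mi → re.
Second entry goes -2, -4, -8, -16, -32 → -64 (×2 each step).
Letter — letters move forward 3 places in the alphabet: K, N, Q, T, W → Z.
Fourth entry: 125, 216, 343, 512, 729 → 1000 (perfect cubes: 5³, 6³, 7³, …).
So the next term is [re,-64,Z,1000].

[re,-64,Z,1000]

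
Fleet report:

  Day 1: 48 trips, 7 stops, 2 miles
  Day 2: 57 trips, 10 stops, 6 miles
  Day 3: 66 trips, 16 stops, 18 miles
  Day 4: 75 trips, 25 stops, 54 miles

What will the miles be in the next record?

162

For the miles, ×3 each step: 2, 6, 18, 54 → 162.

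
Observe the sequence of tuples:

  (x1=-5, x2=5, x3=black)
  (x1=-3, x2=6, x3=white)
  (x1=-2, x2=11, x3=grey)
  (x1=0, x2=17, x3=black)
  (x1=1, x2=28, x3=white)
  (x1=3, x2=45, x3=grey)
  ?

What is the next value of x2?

73

X2: 5, 6, 11, 17, 28, 45 → 73 (each term is the sum of the two before it).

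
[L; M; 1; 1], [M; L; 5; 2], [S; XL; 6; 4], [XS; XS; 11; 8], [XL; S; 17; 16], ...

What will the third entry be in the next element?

28

Third entry: each term is the sum of the two before it, so 1, 5, 6, 11, 17 → 28.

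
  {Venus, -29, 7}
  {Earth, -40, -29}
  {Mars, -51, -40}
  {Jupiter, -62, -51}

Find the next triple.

{Saturn, -73, -62}

Planet goes Venus, Earth, Mars, Jupiter → Saturn (runs through the planets Mercury→Neptune).
Second component — −11 each step: -29, -40, -51, -62 → -73.
For the third component, always the previous value of the second component: 7, -29, -40, -51 → -62.
Putting it together: {Saturn, -73, -62}.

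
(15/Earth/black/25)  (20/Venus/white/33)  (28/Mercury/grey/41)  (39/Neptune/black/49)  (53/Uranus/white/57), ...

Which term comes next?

(70/Saturn/grey/65)

For the first component, differences are 5, 8, 11, … (increasing by 3 each time): 15, 20, 28, 39, 53 → 70.
Planet: runs backward through the planets Mercury→Neptune; Earth, Venus, Mercury, Neptune, Uranus → Saturn.
Shade — repeats black → white → grey: black, white, grey, black, white → grey.
Fourth component — +8 each step: 25, 33, 41, 49, 57 → 65.
Combining the parts gives (70/Saturn/grey/65).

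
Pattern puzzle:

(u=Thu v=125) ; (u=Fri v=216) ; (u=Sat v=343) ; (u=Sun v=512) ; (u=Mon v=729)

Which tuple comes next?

(u=Tue v=1000)

U — runs through the weekdays Mon→Sun: Thu, Fri, Sat, Sun, Mon → Tue.
V: 125, 216, 343, 512, 729 → 1000 (perfect cubes: 5³, 6³, 7³, …).
Putting it together: (u=Tue v=1000).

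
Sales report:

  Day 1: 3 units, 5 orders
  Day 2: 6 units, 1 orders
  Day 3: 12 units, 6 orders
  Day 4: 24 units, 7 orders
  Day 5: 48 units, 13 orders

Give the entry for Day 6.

96 units, 20 orders

Units — ×2 each step: 3, 6, 12, 24, 48 → 96.
Orders: each term is the sum of the two before it, so 5, 1, 6, 7, 13 → 20.
Putting it together: 96 units, 20 orders.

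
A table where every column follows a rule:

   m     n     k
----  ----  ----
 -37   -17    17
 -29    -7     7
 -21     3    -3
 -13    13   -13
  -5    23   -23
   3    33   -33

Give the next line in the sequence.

Column m: -37, -29, -21, -13, -5, 3 → 11 (+8 each step).
Column n — +10 each step: -17, -7, 3, 13, 23, 33 → 43.
Column k: always the negative of the column n, so 17, 7, -3, -13, -23, -33 → -43.
Putting it together: 11  43  -43.

11  43  -43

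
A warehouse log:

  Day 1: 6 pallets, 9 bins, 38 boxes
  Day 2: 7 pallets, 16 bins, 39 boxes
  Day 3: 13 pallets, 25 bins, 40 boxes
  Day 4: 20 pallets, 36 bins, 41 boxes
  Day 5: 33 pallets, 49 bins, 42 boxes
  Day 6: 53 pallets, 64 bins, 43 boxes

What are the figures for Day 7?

Pallets — each term is the sum of the two before it: 6, 7, 13, 20, 33, 53 → 86.
Bins — perfect squares: 3², 4², 5², …: 9, 16, 25, 36, 49, 64 → 81.
For the boxes, +1 each step: 38, 39, 40, 41, 42, 43 → 44.
Putting it together: 86 pallets, 81 bins, 44 boxes.

86 pallets, 81 bins, 44 boxes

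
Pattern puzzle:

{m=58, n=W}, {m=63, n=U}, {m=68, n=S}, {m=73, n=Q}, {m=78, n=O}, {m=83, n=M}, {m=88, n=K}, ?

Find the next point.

M: +5 each step, so 58, 63, 68, 73, 78, 83, 88 → 93.
For the n, letters move back 2 places in the alphabet: W, U, S, Q, O, M, K → I.
Putting it together: {m=93, n=I}.

{m=93, n=I}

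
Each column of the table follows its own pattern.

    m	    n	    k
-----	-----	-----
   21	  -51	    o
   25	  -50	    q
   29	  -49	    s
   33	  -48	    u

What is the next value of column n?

-47

Column n: +1 each step, so -51, -50, -49, -48 → -47.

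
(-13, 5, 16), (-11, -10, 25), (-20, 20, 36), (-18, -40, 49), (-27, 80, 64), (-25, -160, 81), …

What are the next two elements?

First part — alternating steps +2, −9, +2, −9, …: -13, -11, -20, -18, -27, -25 → -34 → -32.
For the second part, ×(-2) each step: 5, -10, 20, -40, 80, -160 → 320 → -640.
Third part: perfect squares: 4², 5², 6², …; 16, 25, 36, 49, 64, 81 → 100 → 121.
Putting the parts together: (-34, 320, 100) and then (-32, -640, 121).

(-34, 320, 100), (-32, -640, 121)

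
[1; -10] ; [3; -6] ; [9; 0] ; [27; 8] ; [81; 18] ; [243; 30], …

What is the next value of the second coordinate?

For the second coordinate, differences are 4, 6, 8, … (increasing by 2 each time): -10, -6, 0, 8, 18, 30 → 44.

44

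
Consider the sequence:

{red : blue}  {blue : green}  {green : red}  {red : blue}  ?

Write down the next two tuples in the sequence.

First colour: repeats red → blue → green; red, blue, green, red → blue → green.
Second colour: repeats blue → green → red, so blue, green, red, blue → green → red.
So the next two tuples are {blue : green} and {green : red}.

{blue : green}, {green : red}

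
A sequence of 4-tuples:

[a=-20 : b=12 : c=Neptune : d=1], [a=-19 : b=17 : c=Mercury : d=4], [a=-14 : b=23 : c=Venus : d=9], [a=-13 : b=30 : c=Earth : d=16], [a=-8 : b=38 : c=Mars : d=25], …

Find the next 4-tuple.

[a=-7 : b=47 : c=Jupiter : d=36]

A: -20, -19, -14, -13, -8 → -7 (alternating steps +1, +5, +1, +5, …).
B — differences are 5, 6, 7, … (increasing by 1 each time): 12, 17, 23, 30, 38 → 47.
C: runs through the planets Mercury→Neptune, so Neptune, Mercury, Venus, Earth, Mars → Jupiter.
D: perfect squares: 1², 2², 3², …, so 1, 4, 9, 16, 25 → 36.
So the next 4-tuple is [a=-7 : b=47 : c=Jupiter : d=36].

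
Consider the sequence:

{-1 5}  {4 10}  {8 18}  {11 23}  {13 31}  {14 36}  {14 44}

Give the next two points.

First entry — differences are 5, 4, 3, … (decreasing by 1 each time): -1, 4, 8, 11, 13, 14, 14 → 13 → 11.
Second entry — alternating steps +5, +8, +5, +8, …: 5, 10, 18, 23, 31, 36, 44 → 49 → 57.
So the next two points are {13 49} and {11 57}.

{13 49}, {11 57}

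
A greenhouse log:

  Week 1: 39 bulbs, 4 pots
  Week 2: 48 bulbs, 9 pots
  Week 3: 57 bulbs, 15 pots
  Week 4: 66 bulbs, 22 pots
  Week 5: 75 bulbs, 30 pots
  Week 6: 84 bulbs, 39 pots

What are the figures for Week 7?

93 bulbs, 49 pots

Bulbs goes 39, 48, 57, 66, 75, 84 → 93 (+9 each step).
Pots: 4, 9, 15, 22, 30, 39 → 49 (differences are 5, 6, 7, … (increasing by 1 each time)).
Combining the parts gives 93 bulbs, 49 pots.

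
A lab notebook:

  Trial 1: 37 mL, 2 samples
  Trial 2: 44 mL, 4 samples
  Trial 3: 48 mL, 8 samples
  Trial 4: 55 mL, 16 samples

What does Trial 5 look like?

59 mL, 32 samples

ML — alternating steps +7, +4, +7, +4, …: 37, 44, 48, 55 → 59.
Samples — ×2 each step: 2, 4, 8, 16 → 32.
Putting it together: 59 mL, 32 samples.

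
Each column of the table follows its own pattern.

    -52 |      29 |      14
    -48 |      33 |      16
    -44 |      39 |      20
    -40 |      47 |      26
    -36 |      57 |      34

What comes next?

-32  69  44

First component: -52, -48, -44, -40, -36 → -32 (+4 each step).
Second component: differences are 4, 6, 8, … (increasing by 2 each time); 29, 33, 39, 47, 57 → 69.
Third component: differences are 2, 4, 6, … (increasing by 2 each time), so 14, 16, 20, 26, 34 → 44.
So the next row is -32  69  44.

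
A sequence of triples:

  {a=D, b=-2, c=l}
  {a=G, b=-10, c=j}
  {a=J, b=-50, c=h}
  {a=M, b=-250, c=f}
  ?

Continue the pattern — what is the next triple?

{a=P, b=-1250, c=d}

A: letters move forward 3 places in the alphabet; D, G, J, M → P.
For the b, ×5 each step: -2, -10, -50, -250 → -1250.
C: l, j, h, f → d (letters move back 2 places in the alphabet).
Putting it together: {a=P, b=-1250, c=d}.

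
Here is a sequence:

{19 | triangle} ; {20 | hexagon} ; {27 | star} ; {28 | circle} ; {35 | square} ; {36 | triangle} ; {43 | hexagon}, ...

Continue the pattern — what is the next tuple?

For the first coordinate, alternating steps +1, +7, +1, +7, …: 19, 20, 27, 28, 35, 36, 43 → 44.
Shape — repeats triangle → hexagon → star → circle → square: triangle, hexagon, star, circle, square, triangle, hexagon → star.
Combining the parts gives {44 | star}.

{44 | star}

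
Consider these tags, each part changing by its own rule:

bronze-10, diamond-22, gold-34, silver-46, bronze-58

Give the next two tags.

Rank: repeats bronze → diamond → gold → silver, so bronze, diamond, gold, silver, bronze → diamond → gold.
Second component: 10, 22, 34, 46, 58 → 70 → 82 (+12 each step).
So the next two tags are diamond-70 and gold-82.

diamond-70, gold-82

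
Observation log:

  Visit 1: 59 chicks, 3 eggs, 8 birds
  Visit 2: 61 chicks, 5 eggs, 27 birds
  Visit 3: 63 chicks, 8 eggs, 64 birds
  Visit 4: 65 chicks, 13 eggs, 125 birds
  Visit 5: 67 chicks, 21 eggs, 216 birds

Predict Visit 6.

69 chicks, 34 eggs, 343 birds

Chicks: 59, 61, 63, 65, 67 → 69 (+2 each step).
Eggs — each term is the sum of the two before it: 3, 5, 8, 13, 21 → 34.
Birds — perfect cubes: 2³, 3³, 4³, …: 8, 27, 64, 125, 216 → 343.
Putting it together: 69 chicks, 34 eggs, 343 birds.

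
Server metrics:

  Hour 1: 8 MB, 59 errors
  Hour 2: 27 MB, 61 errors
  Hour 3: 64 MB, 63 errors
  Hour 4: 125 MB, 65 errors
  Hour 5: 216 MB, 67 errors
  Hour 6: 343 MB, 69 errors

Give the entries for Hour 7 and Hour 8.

MB: perfect cubes: 2³, 3³, 4³, …, so 8, 27, 64, 125, 216, 343 → 512 → 729.
Errors: 59, 61, 63, 65, 67, 69 → 71 → 73 (+2 each step).
Putting the parts together: 512 MB, 71 errors and then 729 MB, 73 errors.

512 MB, 71 errors; 729 MB, 73 errors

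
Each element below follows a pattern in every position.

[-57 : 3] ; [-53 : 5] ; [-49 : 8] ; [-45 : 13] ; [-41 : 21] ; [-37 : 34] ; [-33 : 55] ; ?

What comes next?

[-29 : 89]

For the first part, +4 each step: -57, -53, -49, -45, -41, -37, -33 → -29.
Second part: each term is the sum of the two before it; 3, 5, 8, 13, 21, 34, 55 → 89.
Combining the parts gives [-29 : 89].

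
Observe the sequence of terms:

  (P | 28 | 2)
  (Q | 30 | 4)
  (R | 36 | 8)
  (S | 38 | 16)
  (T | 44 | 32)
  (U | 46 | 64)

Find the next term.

Letter: letters move forward 1 place in the alphabet; P, Q, R, S, T, U → V.
Second part goes 28, 30, 36, 38, 44, 46 → 52 (alternating steps +2, +6, +2, +6, …).
Third part: 2, 4, 8, 16, 32, 64 → 128 (×2 each step).
So the next term is (V | 52 | 128).

(V | 52 | 128)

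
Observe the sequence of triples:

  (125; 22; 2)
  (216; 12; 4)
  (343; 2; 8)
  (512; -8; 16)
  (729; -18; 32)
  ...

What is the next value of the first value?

1000

For the first value, perfect cubes: 5³, 6³, 7³, …: 125, 216, 343, 512, 729 → 1000.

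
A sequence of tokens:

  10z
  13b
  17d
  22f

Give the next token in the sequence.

For the first component, differences are 3, 4, 5, … (increasing by 1 each time): 10, 13, 17, 22 → 28.
Letter: z, b, d, f → h (letters move forward 2 places in the alphabet, wrapping Z→A).
Combining the parts gives 28h.

28h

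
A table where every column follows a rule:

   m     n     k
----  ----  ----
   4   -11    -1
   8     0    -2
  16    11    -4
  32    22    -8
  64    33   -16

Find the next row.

128  44  -32

Column m: 4, 8, 16, 32, 64 → 128 (×2 each step).
Column n — +11 each step: -11, 0, 11, 22, 33 → 44.
Column k: -1, -2, -4, -8, -16 → -32 (×2 each step).
So the next row is 128  44  -32.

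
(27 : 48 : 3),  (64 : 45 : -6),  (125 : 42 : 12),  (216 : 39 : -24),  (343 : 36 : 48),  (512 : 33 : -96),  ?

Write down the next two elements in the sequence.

(729 : 30 : 192), (1000 : 27 : -384)

First value — perfect cubes: 3³, 4³, 5³, …: 27, 64, 125, 216, 343, 512 → 729 → 1000.
Second value: −3 each step, so 48, 45, 42, 39, 36, 33 → 30 → 27.
Third value: ×(-2) each step, so 3, -6, 12, -24, 48, -96 → 192 → -384.
Putting the parts together: (729 : 30 : 192) and then (1000 : 27 : -384).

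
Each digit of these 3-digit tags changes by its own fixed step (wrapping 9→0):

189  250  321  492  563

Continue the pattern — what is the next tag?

First digit goes 1, 2, 3, 4, 5 → 6 (+1 each step, mod 10).
Second digit: −3 each step, mod 10, so 8, 5, 2, 9, 6 → 3.
Third digit: +1 each step, mod 10, so 9, 0, 1, 2, 3 → 4.
Putting it together: 634.

634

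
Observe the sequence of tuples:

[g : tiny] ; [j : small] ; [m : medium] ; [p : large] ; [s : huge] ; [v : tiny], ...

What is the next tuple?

[y : small]

Letter goes g, j, m, p, s, v → y (letters move forward 3 places in the alphabet).
Size: repeats tiny → small → medium → large → huge; tiny, small, medium, large, huge, tiny → small.
So the next tuple is [y : small].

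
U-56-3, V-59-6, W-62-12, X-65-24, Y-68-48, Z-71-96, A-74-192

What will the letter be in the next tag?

B

For the letter, letters move forward 1 place in the alphabet, wrapping Z→A: U, V, W, X, Y, Z, A → B.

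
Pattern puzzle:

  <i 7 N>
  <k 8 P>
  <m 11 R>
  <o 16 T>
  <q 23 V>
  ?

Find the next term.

<s 32 X>

First letter goes i, k, m, o, q → s (letters move forward 2 places in the alphabet).
Second value: 7, 8, 11, 16, 23 → 32 (differences are 1, 3, 5, … (increasing by 2 each time)).
Second letter — letters move forward 2 places in the alphabet: N, P, R, T, V → X.
Combining the parts gives <s 32 X>.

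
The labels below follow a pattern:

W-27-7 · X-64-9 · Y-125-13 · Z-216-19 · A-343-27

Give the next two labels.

Letter: W, X, Y, Z, A → B → C (letters move forward 1 place in the alphabet, wrapping Z→A).
For the second component, perfect cubes: 3³, 4³, 5³, …: 27, 64, 125, 216, 343 → 512 → 729.
Third component: 7, 9, 13, 19, 27 → 37 → 49 (differences are 2, 4, 6, … (increasing by 2 each time)).
Putting the parts together: B-512-37 and then C-729-49.

B-512-37 then C-729-49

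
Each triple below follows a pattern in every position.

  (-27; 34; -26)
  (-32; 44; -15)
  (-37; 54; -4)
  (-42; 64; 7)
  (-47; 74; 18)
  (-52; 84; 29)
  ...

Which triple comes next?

(-57; 94; 40)

First coordinate: -27, -32, -37, -42, -47, -52 → -57 (−5 each step).
Second coordinate: +10 each step, so 34, 44, 54, 64, 74, 84 → 94.
Third coordinate goes -26, -15, -4, 7, 18, 29 → 40 (+11 each step).
So the next triple is (-57; 94; 40).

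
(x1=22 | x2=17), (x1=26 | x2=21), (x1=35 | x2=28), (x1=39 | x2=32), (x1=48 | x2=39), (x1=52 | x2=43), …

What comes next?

(x1=61 | x2=50)

For the x1, alternating steps +4, +9, +4, +9, …: 22, 26, 35, 39, 48, 52 → 61.
X2 — alternating steps +4, +7, +4, +7, …: 17, 21, 28, 32, 39, 43 → 50.
So the next element is (x1=61 | x2=50).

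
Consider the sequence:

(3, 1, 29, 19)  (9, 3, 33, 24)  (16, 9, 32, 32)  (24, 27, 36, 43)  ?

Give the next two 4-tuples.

(33, 81, 35, 57), (43, 243, 39, 74)

First entry: differences are 6, 7, 8, … (increasing by 1 each time); 3, 9, 16, 24 → 33 → 43.
Second entry goes 1, 3, 9, 27 → 81 → 243 (×3 each step).
Third entry — alternating steps +4, −1, +4, −1, …: 29, 33, 32, 36 → 35 → 39.
Fourth entry — differences are 5, 8, 11, … (increasing by 3 each time): 19, 24, 32, 43 → 57 → 74.
So the next two 4-tuples are (33, 81, 35, 57) and (43, 243, 39, 74).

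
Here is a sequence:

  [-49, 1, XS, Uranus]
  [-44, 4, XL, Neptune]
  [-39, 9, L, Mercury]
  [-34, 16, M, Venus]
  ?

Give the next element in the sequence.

[-29, 25, S, Earth]

First value: -49, -44, -39, -34 → -29 (+5 each step).
Second value: perfect squares: 1², 2², 3², …, so 1, 4, 9, 16 → 25.
For the size, runs backward through clothing sizes XS→XL: XS, XL, L, M → S.
Planet goes Uranus, Neptune, Mercury, Venus → Earth (runs through the planets Mercury→Neptune).
Combining the parts gives [-29, 25, S, Earth].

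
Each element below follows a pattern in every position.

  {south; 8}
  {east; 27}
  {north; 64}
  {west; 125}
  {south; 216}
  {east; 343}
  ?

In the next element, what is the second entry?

512

Direction: repeats south → east → north → west, so south, east, north, west, south, east → north.
For the second entry, perfect cubes: 2³, 3³, 4³, …: 8, 27, 64, 125, 216, 343 → 512.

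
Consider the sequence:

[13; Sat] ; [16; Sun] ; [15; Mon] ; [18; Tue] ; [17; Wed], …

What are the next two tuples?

First part — alternating steps +3, −1, +3, −1, …: 13, 16, 15, 18, 17 → 20 → 19.
Day: Sat, Sun, Mon, Tue, Wed → Thu → Fri (runs through the weekdays Mon→Sun).
Putting the parts together: [20; Thu] and then [19; Fri].

[20; Thu], [19; Fri]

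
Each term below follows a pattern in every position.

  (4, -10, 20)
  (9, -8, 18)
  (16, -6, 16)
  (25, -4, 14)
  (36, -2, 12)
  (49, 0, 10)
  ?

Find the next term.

(64, 2, 8)

First entry: perfect squares: 2², 3², 4², …; 4, 9, 16, 25, 36, 49 → 64.
Second entry: -10, -8, -6, -4, -2, 0 → 2 (+2 each step).
Third entry: 20, 18, 16, 14, 12, 10 → 8 (together with the second entry always sums to 10).
Putting it together: (64, 2, 8).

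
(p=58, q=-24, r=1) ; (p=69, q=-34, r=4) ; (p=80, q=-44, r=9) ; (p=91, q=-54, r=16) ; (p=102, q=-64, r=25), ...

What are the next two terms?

(p=113, q=-74, r=36), (p=124, q=-84, r=49)

P goes 58, 69, 80, 91, 102 → 113 → 124 (+11 each step).
Q: −10 each step; -24, -34, -44, -54, -64 → -74 → -84.
R: differences are 3, 5, 7, … (increasing by 2 each time); 1, 4, 9, 16, 25 → 36 → 49.
So the next two terms are (p=113, q=-74, r=36) and (p=124, q=-84, r=49).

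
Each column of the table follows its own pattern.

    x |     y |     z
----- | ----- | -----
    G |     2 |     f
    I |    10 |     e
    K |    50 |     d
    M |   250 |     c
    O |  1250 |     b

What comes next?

Q  6250  a

Column x goes G, I, K, M, O → Q (letters move forward 2 places in the alphabet).
Column y: 2, 10, 50, 250, 1250 → 6250 (×5 each step).
Column z: letters move back 1 place in the alphabet, so f, e, d, c, b → a.
Combining the parts gives Q  6250  a.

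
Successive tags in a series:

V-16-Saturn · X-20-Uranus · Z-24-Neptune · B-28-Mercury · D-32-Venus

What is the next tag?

Letter: letters move forward 2 places in the alphabet, wrapping Z→A, so V, X, Z, B, D → F.
Second component: +4 each step; 16, 20, 24, 28, 32 → 36.
For the planet, runs through the planets Mercury→Neptune: Saturn, Uranus, Neptune, Mercury, Venus → Earth.
Putting it together: F-36-Earth.

F-36-Earth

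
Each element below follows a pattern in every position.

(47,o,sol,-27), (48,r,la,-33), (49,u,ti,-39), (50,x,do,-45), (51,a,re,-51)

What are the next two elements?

First part: 47, 48, 49, 50, 51 → 52 → 53 (+1 each step).
Letter goes o, r, u, x, a → d → g (letters move forward 3 places in the alphabet, wrapping Z→A).
Note: sol, la, ti, do, re → mi → fa (runs through the solfège scale do→ti).
For the fourth part, −6 each step: -27, -33, -39, -45, -51 → -57 → -63.
Putting the parts together: (52,d,mi,-57) and then (53,g,fa,-63).

(52,d,mi,-57), (53,g,fa,-63)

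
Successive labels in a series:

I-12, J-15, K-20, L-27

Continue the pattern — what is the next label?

M-36

For the letter, letters move forward 1 place in the alphabet: I, J, K, L → M.
Second component goes 12, 15, 20, 27 → 36 (differences are 3, 5, 7, … (increasing by 2 each time)).
Putting it together: M-36.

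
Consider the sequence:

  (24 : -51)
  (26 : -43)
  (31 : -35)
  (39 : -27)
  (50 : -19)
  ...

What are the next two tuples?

(64 : -11), (81 : -3)

First coordinate: differences are 2, 5, 8, … (increasing by 3 each time); 24, 26, 31, 39, 50 → 64 → 81.
For the second coordinate, +8 each step: -51, -43, -35, -27, -19 → -11 → -3.
So the next two tuples are (64 : -11) and (81 : -3).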